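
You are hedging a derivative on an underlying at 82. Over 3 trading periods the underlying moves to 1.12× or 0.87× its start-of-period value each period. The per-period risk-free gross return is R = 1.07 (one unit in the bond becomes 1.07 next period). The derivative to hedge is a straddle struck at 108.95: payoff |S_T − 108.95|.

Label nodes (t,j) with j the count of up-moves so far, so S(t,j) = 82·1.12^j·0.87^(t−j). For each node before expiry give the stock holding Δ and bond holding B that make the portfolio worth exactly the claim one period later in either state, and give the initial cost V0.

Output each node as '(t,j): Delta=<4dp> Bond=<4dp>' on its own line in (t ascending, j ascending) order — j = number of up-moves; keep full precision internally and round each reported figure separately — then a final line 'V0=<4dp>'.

The replicating-portfolio and risk-neutral prices coincide; use p* = (1.07−0.87)/(1.12−0.87) = 0.8000 for the latter.
Terminal payoffs: V(3,0)=54.9528, V(3,1)=39.4363, V(3,2)=19.4611, V(3,3)=6.2541
(2,0): S=62.0658. Δ = (V_up−V_dn)/(S_up−S_dn) = (39.4363−54.9528)/(69.5137−53.9972) = -1.0000. V = [p*·39.4363 + (1−p*)·54.9528]/1.07 = 39.7566. B = V − Δ·S = 101.8224.
(2,1): S=79.9008. Δ = (V_up−V_dn)/(S_up−S_dn) = (19.4611−39.4363)/(89.4889−69.5137) = -1.0000. V = [p*·19.4611 + (1−p*)·39.4363]/1.07 = 21.9216. B = V − Δ·S = 101.8224.
(2,2): S=102.8608. Δ = (V_up−V_dn)/(S_up−S_dn) = (6.2541−19.4611)/(115.2041−89.4889) = -0.5136. V = [p*·6.2541 + (1−p*)·19.4611]/1.07 = 8.3135. B = V − Δ·S = 61.1416.
(1,0): S=71.3400. Δ = (V_up−V_dn)/(S_up−S_dn) = (21.9216−39.7566)/(79.9008−62.0658) = -1.0000. V = [p*·21.9216 + (1−p*)·39.7566]/1.07 = 23.8211. B = V − Δ·S = 95.1611.
(1,1): S=91.8400. Δ = (V_up−V_dn)/(S_up−S_dn) = (8.3135−21.9216)/(102.8608−79.9008) = -0.5927. V = [p*·8.3135 + (1−p*)·21.9216]/1.07 = 10.3132. B = V − Δ·S = 64.7456.
(0,0): S=82.0000. Δ = (V_up−V_dn)/(S_up−S_dn) = (10.3132−23.8211)/(91.8400−71.3400) = -0.6589. V = [p*·10.3132 + (1−p*)·23.8211]/1.07 = 12.1634. B = V − Δ·S = 66.1950.
Self-financing check: at every node Δ·S+B equals the discounted successor values.

(0,0): Delta=-0.6589 Bond=66.1950
(1,0): Delta=-1.0000 Bond=95.1611
(1,1): Delta=-0.5927 Bond=64.7456
(2,0): Delta=-1.0000 Bond=101.8224
(2,1): Delta=-1.0000 Bond=101.8224
(2,2): Delta=-0.5136 Bond=61.1416
V0=12.1634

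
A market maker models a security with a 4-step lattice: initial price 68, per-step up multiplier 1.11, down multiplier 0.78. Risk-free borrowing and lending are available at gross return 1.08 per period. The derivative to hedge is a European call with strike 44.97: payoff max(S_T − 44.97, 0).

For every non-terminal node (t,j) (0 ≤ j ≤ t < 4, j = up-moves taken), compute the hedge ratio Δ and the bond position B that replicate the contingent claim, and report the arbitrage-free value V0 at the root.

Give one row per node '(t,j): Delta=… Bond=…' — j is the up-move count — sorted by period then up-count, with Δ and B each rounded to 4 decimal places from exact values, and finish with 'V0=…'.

No-arbitrage ⇒ martingale measure with p* = (R−d)/(u−d) = 0.9091.
At expiry t=4: V(4,0)=0.0000, V(4,1)=0.0000, V(4,2)=6.0035, V(4,3)=27.5691, V(4,4)=58.2588
  t=3,j=0: stock 32.2695 → up 35.8192 (V=0.0000), down 25.1702 (V=0.0000). Price 0.0000; hedge Δ=0.0000, bond B=0.0000.
  t=3,j=1: stock 45.9220 → up 50.9735 (V=6.0035), down 35.8192 (V=0.0000). Price 5.0534; hedge Δ=0.3962, bond B=-13.1389.
  t=3,j=2: stock 65.3506 → up 72.5391 (V=27.5691), down 50.9735 (V=6.0035). Price 23.7117; hedge Δ=1.0000, bond B=-41.6389.
  t=3,j=3: stock 92.9989 → up 103.2288 (V=58.2588), down 72.5391 (V=27.5691). Price 51.3600; hedge Δ=1.0000, bond B=-41.6389.
  t=2,j=0: stock 41.3712 → up 45.9220 (V=5.0534), down 32.2695 (V=0.0000). Price 4.2537; hedge Δ=0.3701, bond B=-11.0597.
  t=2,j=1: stock 58.8744 → up 65.3506 (V=23.7117), down 45.9220 (V=5.0534). Price 20.3847; hedge Δ=0.9604, bond B=-36.1555.
  t=2,j=2: stock 83.7828 → up 92.9989 (V=51.3600), down 65.3506 (V=23.7117). Price 45.2283; hedge Δ=1.0000, bond B=-38.5545.
  t=1,j=0: stock 53.0400 → up 58.8744 (V=20.3847), down 41.3712 (V=4.2537). Price 17.5169; hedge Δ=0.9216, bond B=-31.3649.
  t=1,j=1: stock 75.4800 → up 83.7828 (V=45.2283), down 58.8744 (V=20.3847). Price 39.7868; hedge Δ=0.9974, bond B=-35.4967.
  t=0,j=0: stock 68.0000 → up 75.4800 (V=39.7868), down 53.0400 (V=17.5169). Price 34.9651; hedge Δ=0.9924, bond B=-32.5195.
The time-0 hedge costs 34.9651, which is the no-arbitrage price.

(0,0): Delta=0.9924 Bond=-32.5195
(1,0): Delta=0.9216 Bond=-31.3649
(1,1): Delta=0.9974 Bond=-35.4967
(2,0): Delta=0.3701 Bond=-11.0597
(2,1): Delta=0.9604 Bond=-36.1555
(2,2): Delta=1.0000 Bond=-38.5545
(3,0): Delta=0.0000 Bond=0.0000
(3,1): Delta=0.3962 Bond=-13.1389
(3,2): Delta=1.0000 Bond=-41.6389
(3,3): Delta=1.0000 Bond=-41.6389
V0=34.9651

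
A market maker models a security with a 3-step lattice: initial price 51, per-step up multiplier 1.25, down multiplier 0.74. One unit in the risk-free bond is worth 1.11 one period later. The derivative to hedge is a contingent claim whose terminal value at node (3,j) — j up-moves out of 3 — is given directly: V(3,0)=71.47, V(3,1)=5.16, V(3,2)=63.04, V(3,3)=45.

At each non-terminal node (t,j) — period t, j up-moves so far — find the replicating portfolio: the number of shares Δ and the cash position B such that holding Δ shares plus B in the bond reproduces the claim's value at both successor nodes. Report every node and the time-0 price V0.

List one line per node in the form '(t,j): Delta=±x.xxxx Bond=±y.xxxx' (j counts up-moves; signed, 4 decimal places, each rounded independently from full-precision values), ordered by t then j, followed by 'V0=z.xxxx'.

Under the risk-neutral measure, an up-move has probability p* = (R−d)/(u−d) = 0.7255 and values discount at R = 1.11.
Payoff layer (t=3): V(3,0)=71.4700, V(3,1)=5.1600, V(3,2)=63.0400, V(3,3)=45.0000
  t=2,j=0: stock 27.9276 → up 34.9095 (V=5.1600), down 20.6664 (V=71.4700). Price 21.0475; hedge Δ=-4.6556, bond B=151.0671.
  t=2,j=1: stock 47.1750 → up 58.9688 (V=63.0400), down 34.9095 (V=5.1600). Price 42.4787; hedge Δ=2.4057, bond B=-71.0115.
  t=2,j=2: stock 79.6875 → up 99.6094 (V=45.0000), down 58.9688 (V=63.0400). Price 45.0019; hedge Δ=-0.4439, bond B=80.3745.
  t=1,j=0: stock 37.7400 → up 47.1750 (V=42.4787), down 27.9276 (V=21.0475). Price 32.9690; hedge Δ=1.1135, bond B=-9.0529.
  t=1,j=1: stock 63.7500 → up 79.6875 (V=45.0019), down 47.1750 (V=42.4787). Price 39.9183; hedge Δ=0.0776, bond B=34.9708.
  t=0,j=0: stock 51.0000 → up 63.7500 (V=39.9183), down 37.7400 (V=32.9690). Price 34.2438; hedge Δ=0.2672, bond B=20.6179.
Self-financing check: at every node Δ·S+B equals the discounted successor values.

(0,0): Delta=0.2672 Bond=20.6179
(1,0): Delta=1.1135 Bond=-9.0529
(1,1): Delta=0.0776 Bond=34.9708
(2,0): Delta=-4.6556 Bond=151.0671
(2,1): Delta=2.4057 Bond=-71.0115
(2,2): Delta=-0.4439 Bond=80.3745
V0=34.2438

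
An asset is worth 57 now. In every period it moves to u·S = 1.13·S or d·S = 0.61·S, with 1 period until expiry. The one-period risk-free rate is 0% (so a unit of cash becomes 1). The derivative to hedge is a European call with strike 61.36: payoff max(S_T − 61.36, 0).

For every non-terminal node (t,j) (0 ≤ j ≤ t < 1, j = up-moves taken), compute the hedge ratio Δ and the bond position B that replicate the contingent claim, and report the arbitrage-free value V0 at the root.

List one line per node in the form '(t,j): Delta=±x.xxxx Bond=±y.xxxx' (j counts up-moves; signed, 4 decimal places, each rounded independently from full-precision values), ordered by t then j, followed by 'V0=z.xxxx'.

No-arbitrage ⇒ martingale measure with p* = (R−d)/(u−d) = 0.7500.
Payoff layer (t=1): V(1,0)=0.0000, V(1,1)=3.0500
  t=0,j=0: stock 57.0000 → up 64.4100 (V=3.0500), down 34.7700 (V=0.0000). Price 2.2875; hedge Δ=0.1029, bond B=-3.5779.
Check: Δ(0,0)·S0 + B(0,0) = 2.2875 = V0.

(0,0): Delta=0.1029 Bond=-3.5779
V0=2.2875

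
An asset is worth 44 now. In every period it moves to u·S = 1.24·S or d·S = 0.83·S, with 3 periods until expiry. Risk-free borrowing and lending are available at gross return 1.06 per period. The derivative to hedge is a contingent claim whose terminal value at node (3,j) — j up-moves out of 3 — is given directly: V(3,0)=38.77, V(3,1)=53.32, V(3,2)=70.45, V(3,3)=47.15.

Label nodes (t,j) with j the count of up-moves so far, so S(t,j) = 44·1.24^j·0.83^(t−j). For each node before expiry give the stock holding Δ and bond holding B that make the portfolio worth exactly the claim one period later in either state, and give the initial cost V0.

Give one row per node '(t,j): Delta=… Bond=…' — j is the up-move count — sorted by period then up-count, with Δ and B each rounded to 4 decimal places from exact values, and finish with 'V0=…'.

(0,0): Delta=0.1929 Bond=40.2947
(1,0): Delta=1.0079 Bond=12.9471
(1,1): Delta=-0.2341 Bond=66.0069
(2,0): Delta=1.1708 Bond=8.7879
(2,1): Delta=0.9226 Bond=17.5870
(2,2): Delta=-0.8400 Bond=110.9607
V0=48.7815

The replicating-portfolio and risk-neutral prices coincide; use p* = (1.06−0.83)/(1.24−0.83) = 0.5610 for the latter.
Payoff layer (t=3): V(3,0)=38.7700, V(3,1)=53.3200, V(3,2)=70.4500, V(3,3)=47.1500
Node (2,0) S=30.3116: V=(p*·53.3200+(1−p*)·38.7700)/1.06=44.2757; Δ=(53.3200−38.7700)/(37.5864−25.1586)=1.1708; B=V−Δ·S=8.7879
Node (2,1) S=45.2848: V=(p*·70.4500+(1−p*)·53.3200)/1.06=59.3675; Δ=(70.4500−53.3200)/(56.1532−37.5864)=0.9226; B=V−Δ·S=17.5870
Node (2,2) S=67.6544: V=(p*·47.1500+(1−p*)·70.4500)/1.06=54.1314; Δ=(47.1500−70.4500)/(83.8915−56.1532)=-0.8400; B=V−Δ·S=110.9607
Node (1,0) S=36.5200: V=(p*·59.3675+(1−p*)·44.2757)/1.06=49.7564; Δ=(59.3675−44.2757)/(45.2848−30.3116)=1.0079; B=V−Δ·S=12.9471
Node (1,1) S=54.5600: V=(p*·54.1314+(1−p*)·59.3675)/1.06=53.2360; Δ=(54.1314−59.3675)/(67.6544−45.2848)=-0.2341; B=V−Δ·S=66.0069
Node (0,0) S=44.0000: V=(p*·53.2360+(1−p*)·49.7564)/1.06=48.7815; Δ=(53.2360−49.7564)/(54.5600−36.5200)=0.1929; B=V−Δ·S=40.2947
Self-financing check: at every node Δ·S+B equals the discounted successor values.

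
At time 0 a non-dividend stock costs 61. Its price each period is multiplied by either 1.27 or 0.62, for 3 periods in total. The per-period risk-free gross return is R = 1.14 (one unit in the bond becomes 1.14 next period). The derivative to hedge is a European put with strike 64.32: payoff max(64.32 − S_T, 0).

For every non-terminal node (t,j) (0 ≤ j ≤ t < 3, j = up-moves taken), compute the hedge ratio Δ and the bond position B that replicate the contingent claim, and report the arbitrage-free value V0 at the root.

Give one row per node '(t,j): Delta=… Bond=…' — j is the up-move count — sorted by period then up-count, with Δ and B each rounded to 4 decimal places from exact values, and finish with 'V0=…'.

Under the risk-neutral measure, an up-move has probability p* = (R−d)/(u−d) = 0.8000 and values discount at R = 1.14.
Terminal payoffs: V(3,0)=49.7820, V(3,1)=34.5405, V(3,2)=3.3201, V(3,3)=0.0000
  t=2,j=0: stock 23.4484 → up 29.7795 (V=34.5405), down 14.5380 (V=49.7820). Price 32.9727; hedge Δ=-1.0000, bond B=56.4211.
  t=2,j=1: stock 48.0314 → up 60.9999 (V=3.3201), down 29.7795 (V=34.5405). Price 8.3897; hedge Δ=-1.0000, bond B=56.4211.
  t=2,j=2: stock 98.3869 → up 124.9514 (V=0.0000), down 60.9999 (V=3.3201). Price 0.5825; hedge Δ=-0.0519, bond B=5.6904.
  t=1,j=0: stock 37.8200 → up 48.0314 (V=8.3897), down 23.4484 (V=32.9727). Price 11.6722; hedge Δ=-1.0000, bond B=49.4922.
  t=1,j=1: stock 77.4700 → up 98.3869 (V=0.5825), down 48.0314 (V=8.3897). Price 1.8806; hedge Δ=-0.1550, bond B=13.8917.
  t=0,j=0: stock 61.0000 → up 77.4700 (V=1.8806), down 37.8200 (V=11.6722). Price 3.3675; hedge Δ=-0.2469, bond B=18.4314.
Each (Δ,B) replicates both successor values, so the strategy is self-financing and V0 is arbitrage-free.

(0,0): Delta=-0.2469 Bond=18.4314
(1,0): Delta=-1.0000 Bond=49.4922
(1,1): Delta=-0.1550 Bond=13.8917
(2,0): Delta=-1.0000 Bond=56.4211
(2,1): Delta=-1.0000 Bond=56.4211
(2,2): Delta=-0.0519 Bond=5.6904
V0=3.3675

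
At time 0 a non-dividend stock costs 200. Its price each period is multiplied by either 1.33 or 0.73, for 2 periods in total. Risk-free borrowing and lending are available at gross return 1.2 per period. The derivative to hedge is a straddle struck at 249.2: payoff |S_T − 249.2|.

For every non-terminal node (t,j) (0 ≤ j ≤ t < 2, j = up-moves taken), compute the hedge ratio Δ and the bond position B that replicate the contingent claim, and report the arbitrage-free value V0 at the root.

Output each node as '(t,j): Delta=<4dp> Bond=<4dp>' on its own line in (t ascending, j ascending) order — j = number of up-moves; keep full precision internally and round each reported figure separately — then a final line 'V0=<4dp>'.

(0,0): Delta=0.1378 Bond=34.6242
(1,0): Delta=-1.0000 Bond=207.6667
(1,1): Delta=0.3105 Bond=-4.3983
V0=62.1826

Since d<R<u, set p* = (R−d)/(u−d) = 0.7833; price each node as the discounted p*-expectation of its children.
At expiry t=2: V(2,0)=142.6200, V(2,1)=55.0200, V(2,2)=104.5800
(1,0): S=146.0000. Δ = (V_up−V_dn)/(S_up−S_dn) = (55.0200−142.6200)/(194.1800−106.5800) = -1.0000. V = [p*·55.0200 + (1−p*)·142.6200]/1.2 = 61.6667. B = V − Δ·S = 207.6667.
(1,1): S=266.0000. Δ = (V_up−V_dn)/(S_up−S_dn) = (104.5800−55.0200)/(353.7800−194.1800) = 0.3105. V = [p*·104.5800 + (1−p*)·55.0200]/1.2 = 78.2017. B = V − Δ·S = -4.3983.
(0,0): S=200.0000. Δ = (V_up−V_dn)/(S_up−S_dn) = (78.2017−61.6667)/(266.0000−146.0000) = 0.1378. V = [p*·78.2017 + (1−p*)·61.6667]/1.2 = 62.1826. B = V − Δ·S = 34.6242.
Root portfolio cost Δ·200+B reproduces V0=62.1826.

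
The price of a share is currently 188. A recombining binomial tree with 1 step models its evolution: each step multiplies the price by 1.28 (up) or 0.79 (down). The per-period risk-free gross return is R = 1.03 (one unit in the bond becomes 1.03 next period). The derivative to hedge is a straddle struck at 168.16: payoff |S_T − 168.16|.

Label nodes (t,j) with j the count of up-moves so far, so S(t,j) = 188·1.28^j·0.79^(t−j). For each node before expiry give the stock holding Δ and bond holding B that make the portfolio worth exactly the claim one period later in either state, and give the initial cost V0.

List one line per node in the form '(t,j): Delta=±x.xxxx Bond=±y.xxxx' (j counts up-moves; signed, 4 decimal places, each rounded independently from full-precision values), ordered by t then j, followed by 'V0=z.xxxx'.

(0,0): Delta=0.5736 Bond=-63.6418
V0=44.1950

Under the risk-neutral measure, an up-move has probability p* = (R−d)/(u−d) = 0.4898 and values discount at R = 1.03.
Terminal payoffs: V(1,0)=19.6400, V(1,1)=72.4800
(0,0): S=188.0000. Δ = (V_up−V_dn)/(S_up−S_dn) = (72.4800−19.6400)/(240.6400−148.5200) = 0.5736. V = [p*·72.4800 + (1−p*)·19.6400]/1.03 = 44.1950. B = V − Δ·S = -63.6418.
The time-0 hedge costs 44.1950, which is the no-arbitrage price.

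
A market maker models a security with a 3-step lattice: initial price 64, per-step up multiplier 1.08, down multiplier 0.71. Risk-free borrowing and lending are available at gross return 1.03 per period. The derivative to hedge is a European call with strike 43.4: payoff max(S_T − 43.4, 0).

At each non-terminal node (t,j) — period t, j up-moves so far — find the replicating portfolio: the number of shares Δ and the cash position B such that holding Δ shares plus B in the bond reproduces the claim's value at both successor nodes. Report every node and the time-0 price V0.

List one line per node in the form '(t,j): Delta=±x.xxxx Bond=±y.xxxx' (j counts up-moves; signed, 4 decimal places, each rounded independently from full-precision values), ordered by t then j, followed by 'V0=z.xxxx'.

(0,0): Delta=0.9117 Bond=-33.6492
(1,0): Delta=0.4795 Bond=-15.0195
(1,1): Delta=0.9561 Bond=-37.7273
(2,0): Delta=0.0000 Bond=0.0000
(2,1): Delta=0.5288 Bond=-17.8873
(2,2): Delta=1.0000 Bond=-42.1359
V0=24.7002

The replicating-portfolio and risk-neutral prices coincide; use p* = (1.03−0.71)/(1.08−0.71) = 0.8649 for the latter.
Terminal values V(3,·): V(3,0)=0.0000, V(3,1)=0.0000, V(3,2)=9.6012, V(3,3)=37.2216
Node (2,0) S=32.2624: V=(p*·0.0000+(1−p*)·0.0000)/1.03=0.0000; Δ=(0.0000−0.0000)/(34.8434−22.9063)=0.0000; B=V−Δ·S=0.0000
Node (2,1) S=49.0752: V=(p*·9.6012+(1−p*)·0.0000)/1.03=8.0619; Δ=(9.6012−0.0000)/(53.0012−34.8434)=0.5288; B=V−Δ·S=-17.8873
Node (2,2) S=74.6496: V=(p*·37.2216+(1−p*)·9.6012)/1.03=32.5137; Δ=(37.2216−9.6012)/(80.6216−53.0012)=1.0000; B=V−Δ·S=-42.1359
Node (1,0) S=45.4400: V=(p*·8.0619+(1−p*)·0.0000)/1.03=6.7694; Δ=(8.0619−0.0000)/(49.0752−32.2624)=0.4795; B=V−Δ·S=-15.0195
Node (1,1) S=69.1200: V=(p*·32.5137+(1−p*)·8.0619)/1.03=28.3586; Δ=(32.5137−8.0619)/(74.6496−49.0752)=0.9561; B=V−Δ·S=-37.7273
Node (0,0) S=64.0000: V=(p*·28.3586+(1−p*)·6.7694)/1.03=24.7002; Δ=(28.3586−6.7694)/(69.1200−45.4400)=0.9117; B=V−Δ·S=-33.6492
The time-0 hedge costs 24.7002, which is the no-arbitrage price.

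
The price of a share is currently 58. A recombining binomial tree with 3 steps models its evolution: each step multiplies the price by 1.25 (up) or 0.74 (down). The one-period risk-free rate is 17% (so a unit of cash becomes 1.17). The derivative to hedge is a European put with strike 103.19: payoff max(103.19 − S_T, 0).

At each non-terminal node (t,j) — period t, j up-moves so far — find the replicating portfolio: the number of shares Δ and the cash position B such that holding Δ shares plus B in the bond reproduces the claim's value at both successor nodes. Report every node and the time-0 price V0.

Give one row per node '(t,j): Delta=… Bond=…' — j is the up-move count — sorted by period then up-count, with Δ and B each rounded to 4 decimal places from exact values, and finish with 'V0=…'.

Since d<R<u, set p* = (R−d)/(u−d) = 0.8431; price each node as the discounted p*-expectation of its children.
Terminal values V(3,·): V(3,0)=79.6870, V(3,1)=63.4890, V(3,2)=36.1275, V(3,3)=0.0000
  t=2,j=0: stock 31.7608 → up 39.7010 (V=63.4890), down 23.5030 (V=79.6870). Price 56.4358; hedge Δ=-1.0000, bond B=88.1966.
  t=2,j=1: stock 53.6500 → up 67.0625 (V=36.1275), down 39.7010 (V=63.4890). Price 34.5466; hedge Δ=-1.0000, bond B=88.1966.
  t=2,j=2: stock 90.6250 → up 113.2812 (V=0.0000), down 67.0625 (V=36.1275). Price 4.8436; hedge Δ=-0.7817, bond B=75.6819.
  t=1,j=0: stock 42.9200 → up 53.6500 (V=34.5466), down 31.7608 (V=56.4358). Price 32.4617; hedge Δ=-1.0000, bond B=75.3817.
  t=1,j=1: stock 72.5000 → up 90.6250 (V=4.8436), down 53.6500 (V=34.5466). Price 8.1222; hedge Δ=-0.8033, bond B=66.3632.
  t=0,j=0: stock 58.0000 → up 72.5000 (V=8.1222), down 42.9200 (V=32.4617). Price 10.2052; hedge Δ=-0.8228, bond B=57.9298.
The time-0 hedge costs 10.2052, which is the no-arbitrage price.

(0,0): Delta=-0.8228 Bond=57.9298
(1,0): Delta=-1.0000 Bond=75.3817
(1,1): Delta=-0.8033 Bond=66.3632
(2,0): Delta=-1.0000 Bond=88.1966
(2,1): Delta=-1.0000 Bond=88.1966
(2,2): Delta=-0.7817 Bond=75.6819
V0=10.2052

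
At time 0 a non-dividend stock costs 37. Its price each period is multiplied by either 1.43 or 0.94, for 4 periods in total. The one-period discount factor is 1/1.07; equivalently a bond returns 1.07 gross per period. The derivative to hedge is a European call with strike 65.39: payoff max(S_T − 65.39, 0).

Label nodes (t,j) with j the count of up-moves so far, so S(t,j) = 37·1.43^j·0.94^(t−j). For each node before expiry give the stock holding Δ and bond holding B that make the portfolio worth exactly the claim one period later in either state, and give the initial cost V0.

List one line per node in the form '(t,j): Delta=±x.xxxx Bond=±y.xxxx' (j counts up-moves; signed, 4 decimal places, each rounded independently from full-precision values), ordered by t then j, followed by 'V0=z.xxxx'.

Under the risk-neutral measure, an up-move has probability p* = (R−d)/(u−d) = 0.2653 and values discount at R = 1.07.
Terminal payoffs: V(4,0)=0.0000, V(4,1)=0.0000, V(4,2)=1.4643, V(4,3)=36.3139, V(4,4)=89.3298
(3,0): S=30.7316. Δ = (V_up−V_dn)/(S_up−S_dn) = (0.0000−0.0000)/(43.9462−28.8877) = 0.0000. V = [p*·0.0000 + (1−p*)·0.0000]/1.07 = 0.0000. B = V − Δ·S = 0.0000.
(3,1): S=46.7513. Δ = (V_up−V_dn)/(S_up−S_dn) = (1.4643−0.0000)/(66.8543−43.9462) = 0.0639. V = [p*·1.4643 + (1−p*)·0.0000]/1.07 = 0.3631. B = V − Δ·S = -2.6253.
(3,2): S=71.1216. Δ = (V_up−V_dn)/(S_up−S_dn) = (36.3139−1.4643)/(101.7039−66.8543) = 1.0000. V = [p*·36.3139 + (1−p*)·1.4643]/1.07 = 10.0095. B = V − Δ·S = -61.1121.
(3,3): S=108.1957. Δ = (V_up−V_dn)/(S_up−S_dn) = (89.3298−36.3139)/(154.7198−101.7039) = 1.0000. V = [p*·89.3298 + (1−p*)·36.3139]/1.07 = 47.0835. B = V − Δ·S = -61.1121.
(2,0): S=32.6932. Δ = (V_up−V_dn)/(S_up−S_dn) = (0.3631−0.0000)/(46.7513−30.7316) = 0.0227. V = [p*·0.3631 + (1−p*)·0.0000]/1.07 = 0.0900. B = V − Δ·S = -0.6510.
(2,1): S=49.7354. Δ = (V_up−V_dn)/(S_up−S_dn) = (10.0095−0.3631)/(71.1216−46.7513) = 0.3958. V = [p*·10.0095 + (1−p*)·0.3631]/1.07 = 2.7311. B = V − Δ·S = -16.9554.
(2,2): S=75.6613. Δ = (V_up−V_dn)/(S_up−S_dn) = (47.0835−10.0095)/(108.1957−71.1216) = 1.0000. V = [p*·47.0835 + (1−p*)·10.0095]/1.07 = 18.5471. B = V − Δ·S = -57.1142.
(1,0): S=34.7800. Δ = (V_up−V_dn)/(S_up−S_dn) = (2.7311−0.0900)/(49.7354−32.6932) = 0.1550. V = [p*·2.7311 + (1−p*)·0.0900]/1.07 = 0.7390. B = V − Δ·S = -4.6510.
(1,1): S=52.9100. Δ = (V_up−V_dn)/(S_up−S_dn) = (18.5471−2.7311)/(75.6613−49.7354) = 0.6100. V = [p*·18.5471 + (1−p*)·2.7311]/1.07 = 6.4740. B = V − Δ·S = -25.8035.
(0,0): S=37.0000. Δ = (V_up−V_dn)/(S_up−S_dn) = (6.4740−0.7390)/(52.9100−34.7800) = 0.3163. V = [p*·6.4740 + (1−p*)·0.7390]/1.07 = 2.1127. B = V − Δ·S = -9.5915.
Self-financing check: at every node Δ·S+B equals the discounted successor values.

(0,0): Delta=0.3163 Bond=-9.5915
(1,0): Delta=0.1550 Bond=-4.6510
(1,1): Delta=0.6100 Bond=-25.8035
(2,0): Delta=0.0227 Bond=-0.6510
(2,1): Delta=0.3958 Bond=-16.9554
(2,2): Delta=1.0000 Bond=-57.1142
(3,0): Delta=0.0000 Bond=0.0000
(3,1): Delta=0.0639 Bond=-2.6253
(3,2): Delta=1.0000 Bond=-61.1121
(3,3): Delta=1.0000 Bond=-61.1121
V0=2.1127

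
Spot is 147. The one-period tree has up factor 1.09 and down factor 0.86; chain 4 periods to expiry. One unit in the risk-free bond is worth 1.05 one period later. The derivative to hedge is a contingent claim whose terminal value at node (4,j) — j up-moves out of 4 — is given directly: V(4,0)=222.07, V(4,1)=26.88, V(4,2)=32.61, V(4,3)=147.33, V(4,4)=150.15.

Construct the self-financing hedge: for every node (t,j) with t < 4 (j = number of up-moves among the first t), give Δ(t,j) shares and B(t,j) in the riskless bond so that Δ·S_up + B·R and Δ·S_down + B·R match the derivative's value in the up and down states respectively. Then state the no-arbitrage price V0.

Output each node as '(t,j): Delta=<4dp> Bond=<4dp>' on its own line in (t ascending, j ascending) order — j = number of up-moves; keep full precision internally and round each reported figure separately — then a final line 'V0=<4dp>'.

Risk-neutral probability p* = (R−d)/(u−d) = (1.05−0.86)/(1.09−0.86) = 0.8261.
At expiry t=4: V(4,0)=222.0700, V(4,1)=26.8800, V(4,2)=32.6100, V(4,3)=147.3300, V(4,4)=150.1500
  t=3,j=0: stock 93.5002 → up 101.9153 (V=26.8800), down 80.4102 (V=222.0700). Price 57.9296; hedge Δ=-9.0765, bond B=906.5818.
  t=3,j=1: stock 118.5061 → up 129.1717 (V=32.6100), down 101.9153 (V=26.8800). Price 30.1081; hedge Δ=0.2102, bond B=5.1950.
  t=3,j=2: stock 150.1996 → up 163.7176 (V=147.3300), down 129.1717 (V=32.6100). Price 121.3130; hedge Δ=3.3208, bond B=-377.4696.
  t=3,j=3: stock 190.3693 → up 207.5025 (V=150.1500), down 163.7176 (V=147.3300). Price 142.5329; hedge Δ=0.0644, bond B=130.2720.
  t=2,j=0: stock 108.7212 → up 118.5061 (V=30.1081), down 93.5002 (V=57.9296). Price 33.2825; hedge Δ=-1.1126, bond B=154.2457.
  t=2,j=1: stock 137.7978 → up 150.1996 (V=121.3130), down 118.5061 (V=30.1081). Price 100.4298; hedge Δ=2.8777, bond B=-296.1135.
  t=2,j=2: stock 174.6507 → up 190.3693 (V=142.5329), down 150.1996 (V=121.3130). Price 132.2310; hedge Δ=0.5283, bond B=39.9706.
  t=1,j=0: stock 126.4200 → up 137.7978 (V=100.4298), down 108.7212 (V=33.2825). Price 84.5257; hedge Δ=2.3093, bond B=-207.4192.
  t=1,j=1: stock 160.2300 → up 174.6507 (V=132.2310), down 137.7978 (V=100.4298). Price 120.6670; hedge Δ=0.8629, bond B=-17.5988.
  t=0,j=0: stock 147.0000 → up 160.2300 (V=120.6670), down 126.4200 (V=84.5257). Price 108.9348; hedge Δ=1.0690, bond B=-48.2010.
Self-financing check: at every node Δ·S+B equals the discounted successor values.

(0,0): Delta=1.0690 Bond=-48.2010
(1,0): Delta=2.3093 Bond=-207.4192
(1,1): Delta=0.8629 Bond=-17.5988
(2,0): Delta=-1.1126 Bond=154.2457
(2,1): Delta=2.8777 Bond=-296.1135
(2,2): Delta=0.5283 Bond=39.9706
(3,0): Delta=-9.0765 Bond=906.5818
(3,1): Delta=0.2102 Bond=5.1950
(3,2): Delta=3.3208 Bond=-377.4696
(3,3): Delta=0.0644 Bond=130.2720
V0=108.9348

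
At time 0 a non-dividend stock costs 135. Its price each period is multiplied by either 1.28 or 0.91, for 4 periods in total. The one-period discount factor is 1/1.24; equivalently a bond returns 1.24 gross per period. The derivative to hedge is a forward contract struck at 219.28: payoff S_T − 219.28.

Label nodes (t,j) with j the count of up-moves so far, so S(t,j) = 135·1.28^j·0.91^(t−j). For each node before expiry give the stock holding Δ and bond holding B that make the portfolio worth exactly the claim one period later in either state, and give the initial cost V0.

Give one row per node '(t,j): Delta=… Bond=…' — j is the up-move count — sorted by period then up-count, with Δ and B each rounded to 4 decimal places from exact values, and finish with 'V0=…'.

(0,0): Delta=1.0000 Bond=-92.7497
(1,0): Delta=1.0000 Bond=-115.0096
(1,1): Delta=1.0000 Bond=-115.0096
(2,0): Delta=1.0000 Bond=-142.6119
(2,1): Delta=1.0000 Bond=-142.6119
(2,2): Delta=1.0000 Bond=-142.6119
(3,0): Delta=1.0000 Bond=-176.8387
(3,1): Delta=1.0000 Bond=-176.8387
(3,2): Delta=1.0000 Bond=-176.8387
(3,3): Delta=1.0000 Bond=-176.8387
V0=42.2503

No-arbitrage ⇒ martingale measure with p* = (R−d)/(u−d) = 0.8919.
Terminal values V(4,·): V(4,0)=-126.7038, V(4,1)=-89.0629, V(4,2)=-36.1175, V(4,3)=38.3551, V(4,4)=143.1079
  t=3,j=0: stock 101.7321 → up 130.2171 (V=-89.0629), down 92.5762 (V=-126.7038). Price -75.1066; hedge Δ=1.0000, bond B=-176.8387.
  t=3,j=1: stock 143.0957 → up 183.1625 (V=-36.1175), down 130.2171 (V=-89.0629). Price -33.7430; hedge Δ=1.0000, bond B=-176.8387.
  t=3,j=2: stock 201.2774 → up 257.6351 (V=38.3551), down 183.1625 (V=-36.1175). Price 24.4387; hedge Δ=1.0000, bond B=-176.8387.
  t=3,j=3: stock 283.1155 → up 362.3879 (V=143.1079), down 257.6351 (V=38.3551). Price 106.2768; hedge Δ=1.0000, bond B=-176.8387.
  t=2,j=0: stock 111.7935 → up 143.0957 (V=-33.7430), down 101.7321 (V=-75.1066). Price -30.8184; hedge Δ=1.0000, bond B=-142.6119.
  t=2,j=1: stock 157.2480 → up 201.2774 (V=24.4387), down 143.0957 (V=-33.7430). Price 14.6361; hedge Δ=1.0000, bond B=-142.6119.
  t=2,j=2: stock 221.1840 → up 283.1155 (V=106.2768), down 201.2774 (V=24.4387). Price 78.5721; hedge Δ=1.0000, bond B=-142.6119.
  t=1,j=0: stock 122.8500 → up 157.2480 (V=14.6361), down 111.7935 (V=-30.8184). Price 7.8404; hedge Δ=1.0000, bond B=-115.0096.
  t=1,j=1: stock 172.8000 → up 221.1840 (V=78.5721), down 157.2480 (V=14.6361). Price 57.7904; hedge Δ=1.0000, bond B=-115.0096.
  t=0,j=0: stock 135.0000 → up 172.8000 (V=57.7904), down 122.8500 (V=7.8404). Price 42.2503; hedge Δ=1.0000, bond B=-92.7497.
Check: Δ(0,0)·S0 + B(0,0) = 42.2503 = V0.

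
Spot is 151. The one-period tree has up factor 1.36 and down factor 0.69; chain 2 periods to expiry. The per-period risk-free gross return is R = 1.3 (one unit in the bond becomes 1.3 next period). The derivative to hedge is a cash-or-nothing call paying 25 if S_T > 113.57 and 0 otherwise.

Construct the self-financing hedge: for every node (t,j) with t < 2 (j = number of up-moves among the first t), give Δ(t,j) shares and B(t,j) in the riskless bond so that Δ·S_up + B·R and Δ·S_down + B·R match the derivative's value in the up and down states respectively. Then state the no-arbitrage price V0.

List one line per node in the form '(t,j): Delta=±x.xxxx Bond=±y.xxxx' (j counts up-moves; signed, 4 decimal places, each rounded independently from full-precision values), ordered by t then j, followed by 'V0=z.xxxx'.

(0,0): Delta=0.0170 Bond=12.1039
(1,0): Delta=0.3581 Bond=-19.8048
(1,1): Delta=0.0000 Bond=19.2308
V0=14.6743

Under the risk-neutral measure, an up-move has probability p* = (R−d)/(u−d) = 0.9104 and values discount at R = 1.3.
At expiry t=2: V(2,0)=0.0000, V(2,1)=25.0000, V(2,2)=25.0000
Node (1,0) S=104.1900: V=(p*·25.0000+(1−p*)·0.0000)/1.3=17.5086; Δ=(25.0000−0.0000)/(141.6984−71.8911)=0.3581; B=V−Δ·S=-19.8048
Node (1,1) S=205.3600: V=(p*·25.0000+(1−p*)·25.0000)/1.3=19.2308; Δ=(25.0000−25.0000)/(279.2896−141.6984)=0.0000; B=V−Δ·S=19.2308
Node (0,0) S=151.0000: V=(p*·19.2308+(1−p*)·17.5086)/1.3=14.6743; Δ=(19.2308−17.5086)/(205.3600−104.1900)=0.0170; B=V−Δ·S=12.1039
Each (Δ,B) replicates both successor values, so the strategy is self-financing and V0 is arbitrage-free.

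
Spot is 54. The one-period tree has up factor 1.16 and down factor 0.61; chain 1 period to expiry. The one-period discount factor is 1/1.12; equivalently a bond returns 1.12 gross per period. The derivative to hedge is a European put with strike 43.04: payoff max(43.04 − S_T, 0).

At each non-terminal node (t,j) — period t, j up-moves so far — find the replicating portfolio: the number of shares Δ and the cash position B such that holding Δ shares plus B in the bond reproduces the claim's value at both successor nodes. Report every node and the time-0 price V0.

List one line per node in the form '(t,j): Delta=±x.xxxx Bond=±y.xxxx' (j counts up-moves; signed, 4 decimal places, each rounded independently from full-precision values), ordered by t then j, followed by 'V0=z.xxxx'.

(0,0): Delta=-0.3401 Bond=19.0195
V0=0.6558

Since d<R<u, set p* = (R−d)/(u−d) = 0.9273; price each node as the discounted p*-expectation of its children.
Terminal payoffs: V(1,0)=10.1000, V(1,1)=0.0000
(0,0): S=54.0000. Δ = (V_up−V_dn)/(S_up−S_dn) = (0.0000−10.1000)/(62.6400−32.9400) = -0.3401. V = [p*·0.0000 + (1−p*)·10.1000]/1.12 = 0.6558. B = V − Δ·S = 19.0195.
The time-0 hedge costs 0.6558, which is the no-arbitrage price.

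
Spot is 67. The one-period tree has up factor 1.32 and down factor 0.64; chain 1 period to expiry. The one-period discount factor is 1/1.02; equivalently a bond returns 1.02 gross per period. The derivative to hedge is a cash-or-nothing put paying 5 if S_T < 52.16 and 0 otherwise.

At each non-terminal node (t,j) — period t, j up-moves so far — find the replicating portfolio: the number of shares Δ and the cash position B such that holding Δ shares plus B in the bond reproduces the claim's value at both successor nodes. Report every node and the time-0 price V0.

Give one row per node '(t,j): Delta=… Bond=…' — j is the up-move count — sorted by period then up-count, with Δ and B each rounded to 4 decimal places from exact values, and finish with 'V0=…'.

(0,0): Delta=-0.1097 Bond=9.5156
V0=2.1626

Under the risk-neutral measure, an up-move has probability p* = (R−d)/(u−d) = 0.5588 and values discount at R = 1.02.
Terminal payoffs: V(1,0)=5.0000, V(1,1)=0.0000
(0,0): S=67.0000. Δ = (V_up−V_dn)/(S_up−S_dn) = (0.0000−5.0000)/(88.4400−42.8800) = -0.1097. V = [p*·0.0000 + (1−p*)·5.0000]/1.02 = 2.1626. B = V − Δ·S = 9.5156.
Self-financing check: at every node Δ·S+B equals the discounted successor values.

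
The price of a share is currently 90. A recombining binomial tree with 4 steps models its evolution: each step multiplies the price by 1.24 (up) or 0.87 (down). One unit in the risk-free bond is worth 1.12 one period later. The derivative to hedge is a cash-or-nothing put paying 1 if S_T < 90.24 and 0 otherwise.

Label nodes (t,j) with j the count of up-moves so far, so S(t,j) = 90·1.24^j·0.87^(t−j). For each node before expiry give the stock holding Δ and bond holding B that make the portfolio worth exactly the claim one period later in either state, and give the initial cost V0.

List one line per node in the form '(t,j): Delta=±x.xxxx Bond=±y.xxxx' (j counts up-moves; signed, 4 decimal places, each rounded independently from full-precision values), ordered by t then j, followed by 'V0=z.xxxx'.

The replicating-portfolio and risk-neutral prices coincide; use p* = (1.12−0.87)/(1.24−0.87) = 0.6757 for the latter.
Terminal payoffs: V(4,0)=1.0000, V(4,1)=1.0000, V(4,2)=0.0000, V(4,3)=0.0000, V(4,4)=0.0000
(3,0): S=59.2653. Δ = (V_up−V_dn)/(S_up−S_dn) = (1.0000−1.0000)/(73.4889−51.5608) = 0.0000. V = [p*·1.0000 + (1−p*)·1.0000]/1.12 = 0.8929. B = V − Δ·S = 0.8929.
(3,1): S=84.4700. Δ = (V_up−V_dn)/(S_up−S_dn) = (0.0000−1.0000)/(104.7428−73.4889) = -0.0320. V = [p*·0.0000 + (1−p*)·1.0000]/1.12 = 0.2896. B = V − Δ·S = 2.9923.
(3,2): S=120.3941. Δ = (V_up−V_dn)/(S_up−S_dn) = (0.0000−0.0000)/(149.2887−104.7428) = 0.0000. V = [p*·0.0000 + (1−p*)·0.0000]/1.12 = 0.0000. B = V − Δ·S = 0.0000.
(3,3): S=171.5962. Δ = (V_up−V_dn)/(S_up−S_dn) = (0.0000−0.0000)/(212.7792−149.2887) = 0.0000. V = [p*·0.0000 + (1−p*)·0.0000]/1.12 = 0.0000. B = V − Δ·S = 0.0000.
(2,0): S=68.1210. Δ = (V_up−V_dn)/(S_up−S_dn) = (0.2896−0.8929)/(84.4700−59.2653) = -0.0239. V = [p*·0.2896 + (1−p*)·0.8929]/1.12 = 0.4332. B = V − Δ·S = 2.0637.
(2,1): S=97.0920. Δ = (V_up−V_dn)/(S_up−S_dn) = (0.0000−0.2896)/(120.3941−84.4700) = -0.0081. V = [p*·0.0000 + (1−p*)·0.2896]/1.12 = 0.0839. B = V − Δ·S = 0.8665.
(2,2): S=138.3840. Δ = (V_up−V_dn)/(S_up−S_dn) = (0.0000−0.0000)/(171.5962−120.3941) = 0.0000. V = [p*·0.0000 + (1−p*)·0.0000]/1.12 = 0.0000. B = V − Δ·S = 0.0000.
(1,0): S=78.3000. Δ = (V_up−V_dn)/(S_up−S_dn) = (0.0839−0.4332)/(97.0920−68.1210) = -0.0121. V = [p*·0.0839 + (1−p*)·0.4332]/1.12 = 0.1760. B = V − Δ·S = 1.1203.
(1,1): S=111.6000. Δ = (V_up−V_dn)/(S_up−S_dn) = (0.0000−0.0839)/(138.3840−97.0920) = -0.0020. V = [p*·0.0000 + (1−p*)·0.0839]/1.12 = 0.0243. B = V − Δ·S = 0.2509.
(0,0): S=90.0000. Δ = (V_up−V_dn)/(S_up−S_dn) = (0.0243−0.1760)/(111.6000−78.3000) = -0.0046. V = [p*·0.0243 + (1−p*)·0.1760]/1.12 = 0.0656. B = V − Δ·S = 0.4758.
Check: Δ(0,0)·S0 + B(0,0) = 0.0656 = V0.

(0,0): Delta=-0.0046 Bond=0.4758
(1,0): Delta=-0.0121 Bond=1.1203
(1,1): Delta=-0.0020 Bond=0.2509
(2,0): Delta=-0.0239 Bond=2.0637
(2,1): Delta=-0.0081 Bond=0.8665
(2,2): Delta=0.0000 Bond=0.0000
(3,0): Delta=0.0000 Bond=0.8929
(3,1): Delta=-0.0320 Bond=2.9923
(3,2): Delta=0.0000 Bond=0.0000
(3,3): Delta=0.0000 Bond=0.0000
V0=0.0656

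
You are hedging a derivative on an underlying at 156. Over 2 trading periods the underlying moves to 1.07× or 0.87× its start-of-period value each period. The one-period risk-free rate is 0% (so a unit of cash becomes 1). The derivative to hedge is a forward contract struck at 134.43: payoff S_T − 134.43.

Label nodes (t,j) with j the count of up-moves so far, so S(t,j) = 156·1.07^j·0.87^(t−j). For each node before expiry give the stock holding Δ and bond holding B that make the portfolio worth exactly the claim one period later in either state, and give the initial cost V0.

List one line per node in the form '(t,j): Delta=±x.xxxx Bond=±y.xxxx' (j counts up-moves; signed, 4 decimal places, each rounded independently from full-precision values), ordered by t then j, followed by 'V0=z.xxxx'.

No-arbitrage ⇒ martingale measure with p* = (R−d)/(u−d) = 0.6500.
Terminal values V(2,·): V(2,0)=-16.3536, V(2,1)=10.7904, V(2,2)=44.1744
Node (1,0) S=135.7200: V=(p*·10.7904+(1−p*)·-16.3536)/1=1.2900; Δ=(10.7904−-16.3536)/(145.2204−118.0764)=1.0000; B=V−Δ·S=-134.4300
Node (1,1) S=166.9200: V=(p*·44.1744+(1−p*)·10.7904)/1=32.4900; Δ=(44.1744−10.7904)/(178.6044−145.2204)=1.0000; B=V−Δ·S=-134.4300
Node (0,0) S=156.0000: V=(p*·32.4900+(1−p*)·1.2900)/1=21.5700; Δ=(32.4900−1.2900)/(166.9200−135.7200)=1.0000; B=V−Δ·S=-134.4300
Root portfolio cost Δ·156+B reproduces V0=21.5700.

(0,0): Delta=1.0000 Bond=-134.4300
(1,0): Delta=1.0000 Bond=-134.4300
(1,1): Delta=1.0000 Bond=-134.4300
V0=21.5700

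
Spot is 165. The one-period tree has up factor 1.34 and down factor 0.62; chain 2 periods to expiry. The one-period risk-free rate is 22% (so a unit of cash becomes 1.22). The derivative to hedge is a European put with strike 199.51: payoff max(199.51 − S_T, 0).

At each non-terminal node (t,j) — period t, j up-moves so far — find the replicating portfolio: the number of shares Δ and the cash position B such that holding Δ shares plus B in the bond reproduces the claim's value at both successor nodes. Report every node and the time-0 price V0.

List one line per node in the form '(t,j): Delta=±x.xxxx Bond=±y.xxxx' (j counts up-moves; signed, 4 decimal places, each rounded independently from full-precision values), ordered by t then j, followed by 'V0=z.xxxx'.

Risk-neutral probability p* = (R−d)/(u−d) = (1.22−0.62)/(1.34−0.62) = 0.8333.
Payoff layer (t=2): V(2,0)=136.0840, V(2,1)=62.4280, V(2,2)=0.0000
Node (1,0) S=102.3000: V=(p*·62.4280+(1−p*)·136.0840)/1.22=61.2328; Δ=(62.4280−136.0840)/(137.0820−63.4260)=-1.0000; B=V−Δ·S=163.5328
Node (1,1) S=221.1000: V=(p*·0.0000+(1−p*)·62.4280)/1.22=8.5284; Δ=(0.0000−62.4280)/(296.2740−137.0820)=-0.3922; B=V−Δ·S=95.2340
Node (0,0) S=165.0000: V=(p*·8.5284+(1−p*)·61.2328)/1.22=14.1906; Δ=(8.5284−61.2328)/(221.1000−102.3000)=-0.4436; B=V−Δ·S=87.3911
The time-0 hedge costs 14.1906, which is the no-arbitrage price.

(0,0): Delta=-0.4436 Bond=87.3911
(1,0): Delta=-1.0000 Bond=163.5328
(1,1): Delta=-0.3922 Bond=95.2340
V0=14.1906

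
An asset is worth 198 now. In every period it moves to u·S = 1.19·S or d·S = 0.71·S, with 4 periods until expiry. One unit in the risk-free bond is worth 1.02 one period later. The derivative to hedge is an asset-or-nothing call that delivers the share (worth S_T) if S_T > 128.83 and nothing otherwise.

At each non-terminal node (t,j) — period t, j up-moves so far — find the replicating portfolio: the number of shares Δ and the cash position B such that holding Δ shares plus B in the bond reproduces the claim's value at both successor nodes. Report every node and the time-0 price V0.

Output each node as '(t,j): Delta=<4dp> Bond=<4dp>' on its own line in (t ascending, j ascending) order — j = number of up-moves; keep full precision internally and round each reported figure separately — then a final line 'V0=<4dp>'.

Under the risk-neutral measure, an up-move has probability p* = (R−d)/(u−d) = 0.6458 and values discount at R = 1.02.
Terminal values V(4,·): V(4,0)=0.0000, V(4,1)=0.0000, V(4,2)=141.3435, V(4,3)=236.8997, V(4,4)=397.0572
  t=3,j=0: stock 70.8664 → up 84.3310 (V=0.0000), down 50.3151 (V=0.0000). Price 0.0000; hedge Δ=0.0000, bond B=0.0000.
  t=3,j=1: stock 118.7760 → up 141.3435 (V=141.3435), down 84.3310 (V=0.0000). Price 89.4944; hedge Δ=2.4792, bond B=-204.9712.
  t=3,j=2: stock 199.0753 → up 236.8997 (V=236.8997), down 141.3435 (V=141.3435). Price 199.0753; hedge Δ=1.0000, bond B=0.0000.
  t=3,j=3: stock 333.6615 → up 397.0572 (V=397.0572), down 236.8997 (V=236.8997). Price 333.6615; hedge Δ=1.0000, bond B=0.0000.
  t=2,j=0: stock 99.8118 → up 118.7760 (V=89.4944), down 70.8664 (V=0.0000). Price 56.6652; hedge Δ=1.8680, bond B=-129.7816.
  t=2,j=1: stock 167.2902 → up 199.0753 (V=199.0753), down 118.7760 (V=89.4944). Price 157.1230; hedge Δ=1.3647, bond B=-71.1705.
  t=2,j=2: stock 280.3878 → up 333.6615 (V=333.6615), down 199.0753 (V=199.0753). Price 280.3878; hedge Δ=1.0000, bond B=0.0000.
  t=1,j=0: stock 140.5800 → up 167.2902 (V=157.1230), down 99.8118 (V=56.6652). Price 119.1610; hedge Δ=1.4887, bond B=-90.1261.
  t=1,j=1: stock 235.6200 → up 280.3878 (V=280.3878), down 167.2902 (V=157.1230). Price 232.0897; hedge Δ=1.0899, bond B=-24.7120.
  t=0,j=0: stock 198.0000 → up 235.6200 (V=232.0897), down 140.5800 (V=119.1610). Price 188.3276; hedge Δ=1.1882, bond B=-46.9407.
The time-0 hedge costs 188.3276, which is the no-arbitrage price.

(0,0): Delta=1.1882 Bond=-46.9407
(1,0): Delta=1.4887 Bond=-90.1261
(1,1): Delta=1.0899 Bond=-24.7120
(2,0): Delta=1.8680 Bond=-129.7816
(2,1): Delta=1.3647 Bond=-71.1705
(2,2): Delta=1.0000 Bond=0.0000
(3,0): Delta=0.0000 Bond=0.0000
(3,1): Delta=2.4792 Bond=-204.9712
(3,2): Delta=1.0000 Bond=0.0000
(3,3): Delta=1.0000 Bond=0.0000
V0=188.3276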